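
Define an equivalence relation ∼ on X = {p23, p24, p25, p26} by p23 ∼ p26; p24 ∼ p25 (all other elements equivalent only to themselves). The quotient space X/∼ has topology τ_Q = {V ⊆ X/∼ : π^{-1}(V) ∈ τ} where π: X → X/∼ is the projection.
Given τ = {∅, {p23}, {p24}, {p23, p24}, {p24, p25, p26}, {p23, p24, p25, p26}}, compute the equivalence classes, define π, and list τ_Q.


X/∼ = {[p23=p26], [p24=p25]}; |τ_Q| = 2.

Equivalence classes: [p23=p26], [p24=p25].
Quotient map π: X → X/∼ sends p23 ↦ [p23=p26], p24 ↦ [p24=p25], p25 ↦ [p24=p25], p26 ↦ [p23=p26].
For each subset V ⊆ X/∼, compute π^{-1}(V) ⊆ X and check whether π^{-1}(V) ∈ τ. V is open in τ_Q iff π^{-1}(V) ∈ τ.
  V = {}: π^{-1}(V) = ∅ ∈ τ ✓.
  V = {[p23=p26]}: π^{-1}(V) = {p23, p26} ∉ τ ✗.
  V = {[p24=p25]}: π^{-1}(V) = {p24, p25} ∉ τ ✗.
  V = {[p23=p26], [p24=p25]}: π^{-1}(V) = {p23, p24, p25, p26} ∈ τ ✓.
Open sets in the quotient: τ_Q = {{}, {[p23=p26], [p24=p25]}} (2 elements).


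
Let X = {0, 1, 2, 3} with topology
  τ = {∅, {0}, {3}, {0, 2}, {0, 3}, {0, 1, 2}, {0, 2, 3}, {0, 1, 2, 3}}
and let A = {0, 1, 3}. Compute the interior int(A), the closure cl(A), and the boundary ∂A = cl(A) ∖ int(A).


int(A) = {0, 3}, cl(A) = {0, 1, 2, 3}, ∂A = {1, 2}.

Closed sets in (X, τ) are complements of opens:
  closed(X, τ) = {∅, {1}, {3}, {1, 2}, {1, 3}, {0, 1, 2}, {1, 2, 3}, {0, 1, 2, 3}}.
int(A) = ⋃ {U ∈ τ : U ⊆ A}. Opens contained in A: ∅, {0}, {3}, {0, 3}.
Taking the union of these: int(A) = {0, 3}.
cl(A) = ⋂ {C closed : A ⊆ C}. Closed sets containing A: {0, 1, 2, 3}.
Intersecting these: cl(A) = {0, 1, 2, 3}.
∂A = cl(A) ∖ int(A) = {0, 1, 2, 3} ∖ {0, 3} = {1, 2}.


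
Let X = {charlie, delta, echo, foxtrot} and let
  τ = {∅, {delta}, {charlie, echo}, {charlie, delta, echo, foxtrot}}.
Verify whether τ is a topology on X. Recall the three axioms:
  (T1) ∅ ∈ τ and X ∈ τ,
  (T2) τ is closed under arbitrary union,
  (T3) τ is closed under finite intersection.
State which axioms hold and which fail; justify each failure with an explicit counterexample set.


τ is NOT a topology on X.

Axiom (T1): ∅ ∈ τ? Yes; X ∈ τ? Yes.
Axiom (T2/T3): check pairwise unions and intersections of members of τ.
Counterexample for (T2): {delta} ∪ {charlie, echo} = {charlie, delta, echo} ∉ τ. Therefore τ is NOT a topology.


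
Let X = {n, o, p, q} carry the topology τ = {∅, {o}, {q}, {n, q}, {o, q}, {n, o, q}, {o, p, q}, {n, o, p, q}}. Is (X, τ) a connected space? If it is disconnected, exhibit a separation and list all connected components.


(X, τ) is connected.

Find clopen sets (U ∈ τ with X ∖ U ∈ τ):
  U = ∅, X ∖ U = {n, o, p, q} — both open, so U is clopen.
  U = {n, o, p, q}, X ∖ U = ∅ — both open, so U is clopen.
Only trivial clopens (∅ and X) exist, so (X, τ) is connected.
Compute connected components by grouping points that agree on all clopens:
  component: {n, o, p, q}


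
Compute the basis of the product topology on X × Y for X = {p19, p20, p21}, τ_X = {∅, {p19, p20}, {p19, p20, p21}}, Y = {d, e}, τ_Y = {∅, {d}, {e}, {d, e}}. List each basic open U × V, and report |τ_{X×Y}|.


Basis B = {∅ × ∅, {p19, p20} × {d}, {p19, p20} × {e}, {p19, p20, p21} × {d}, {p19, p20, p21} × {e}, {p19, p20} × {d, e}, {p19, p20, p21} × {d, e}}; |τ_{X×Y}| = 9.

Enumerate products U × V with U ∈ τ_X, V ∈ τ_Y (deduplicated):
  ∅ × ∅ = {} (∅)
  {p19, p20} × {d} = {(p19,d), (p20,d)}
  {p19, p20} × {e} = {(p19,e), (p20,e)}
  {p19, p20, p21} × {d} = {(p19,d), (p20,d), (p21,d)}
  {p19, p20, p21} × {e} = {(p19,e), (p20,e), (p21,e)}
  {p19, p20} × {d, e} = {(p19,d), (p19,e), (p20,d), (p20,e)}
  {p19, p20, p21} × {d, e} = {(p19,d), (p19,e), (p20,d), (p20,e), (p21,d), (p21,e)}
These 7 distinct sets form the basis B.
Close under arbitrary unions to get τ_{X×Y}; counting gives |τ_{X×Y}| = 9.


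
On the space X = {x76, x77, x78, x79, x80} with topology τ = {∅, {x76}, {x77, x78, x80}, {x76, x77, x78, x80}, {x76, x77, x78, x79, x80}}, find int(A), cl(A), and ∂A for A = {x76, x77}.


int(A) = {x76}, cl(A) = {x76, x77, x78, x79, x80}, ∂A = {x77, x78, x79, x80}.

Closed sets in (X, τ) are complements of opens:
  closed(X, τ) = {∅, {x79}, {x76, x79}, {x77, x78, x79, x80}, {x76, x77, x78, x79, x80}}.
int(A) = ⋃ {U ∈ τ : U ⊆ A}. Opens contained in A: ∅, {x76}.
Taking the union of these: int(A) = {x76}.
cl(A) = ⋂ {C closed : A ⊆ C}. Closed sets containing A: {x76, x77, x78, x79, x80}.
Intersecting these: cl(A) = {x76, x77, x78, x79, x80}.
∂A = cl(A) ∖ int(A) = {x76, x77, x78, x79, x80} ∖ {x76} = {x77, x78, x79, x80}.


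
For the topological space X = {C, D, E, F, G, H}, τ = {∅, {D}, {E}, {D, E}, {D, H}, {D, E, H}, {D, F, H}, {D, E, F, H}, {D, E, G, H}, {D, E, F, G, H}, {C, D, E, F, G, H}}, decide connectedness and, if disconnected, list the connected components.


(X, τ) is connected.

Find clopen sets (U ∈ τ with X ∖ U ∈ τ):
  U = ∅, X ∖ U = {C, D, E, F, G, H} — both open, so U is clopen.
  U = {C, D, E, F, G, H}, X ∖ U = ∅ — both open, so U is clopen.
Only trivial clopens (∅ and X) exist, so (X, τ) is connected.
Compute connected components by grouping points that agree on all clopens:
  component: {C, D, E, F, G, H}


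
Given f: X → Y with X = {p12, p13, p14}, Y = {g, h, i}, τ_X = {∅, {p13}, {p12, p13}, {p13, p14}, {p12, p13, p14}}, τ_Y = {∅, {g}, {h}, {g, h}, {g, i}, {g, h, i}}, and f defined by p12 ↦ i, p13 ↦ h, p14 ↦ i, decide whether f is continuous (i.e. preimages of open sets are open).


f is NOT continuous.

Compute f^{-1}(U) for each U ∈ τ_Y:
  U = ∅: f^{-1}(U) = ∅ ∈ τ_X ✓.
  U = {g}: f^{-1}(U) = ∅ ∈ τ_X ✓.
  U = {h}: f^{-1}(U) = {p13} ∈ τ_X ✓.
  U = {g, h}: f^{-1}(U) = {p13} ∈ τ_X ✓.
  U = {g, i}: f^{-1}(U) = {p12, p14} ∉ τ_X ✗.
  U = {g, h, i}: f^{-1}(U) = {p12, p13, p14} ∈ τ_X ✓.
Found U = {g, i} with f^{-1}(U) = {p12, p14} not in τ_X. Therefore f is NOT continuous.


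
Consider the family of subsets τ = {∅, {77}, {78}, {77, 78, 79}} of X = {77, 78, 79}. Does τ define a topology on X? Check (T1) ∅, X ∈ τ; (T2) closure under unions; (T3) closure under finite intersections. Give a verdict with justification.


τ is NOT a topology on X.

Axiom (T1): ∅ ∈ τ? Yes; X ∈ τ? Yes.
Axiom (T2/T3): check pairwise unions and intersections of members of τ.
Counterexample for (T2): {77} ∪ {78} = {77, 78} ∉ τ. Therefore τ is NOT a topology.


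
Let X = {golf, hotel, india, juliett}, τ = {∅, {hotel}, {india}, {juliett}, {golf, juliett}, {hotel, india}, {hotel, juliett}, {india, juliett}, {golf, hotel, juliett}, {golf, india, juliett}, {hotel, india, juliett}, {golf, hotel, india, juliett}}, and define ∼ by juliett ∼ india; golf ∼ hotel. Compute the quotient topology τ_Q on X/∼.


X/∼ = {[golf=hotel], [india=juliett]}; |τ_Q| = 3.

Equivalence classes: [golf=hotel], [india=juliett].
Quotient map π: X → X/∼ sends golf ↦ [golf=hotel], hotel ↦ [golf=hotel], india ↦ [india=juliett], juliett ↦ [india=juliett].
For each subset V ⊆ X/∼, compute π^{-1}(V) ⊆ X and check whether π^{-1}(V) ∈ τ. V is open in τ_Q iff π^{-1}(V) ∈ τ.
  V = {}: π^{-1}(V) = ∅ ∈ τ ✓.
  V = {[golf=hotel]}: π^{-1}(V) = {golf, hotel} ∉ τ ✗.
  V = {[india=juliett]}: π^{-1}(V) = {india, juliett} ∈ τ ✓.
  V = {[golf=hotel], [india=juliett]}: π^{-1}(V) = {golf, hotel, india, juliett} ∈ τ ✓.
Open sets in the quotient: τ_Q = {{}, {[india=juliett]}, {[golf=hotel], [india=juliett]}} (3 elements).


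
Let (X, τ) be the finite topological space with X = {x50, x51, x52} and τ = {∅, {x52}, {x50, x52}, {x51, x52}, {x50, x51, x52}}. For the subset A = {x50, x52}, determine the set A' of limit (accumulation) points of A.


A' = {x50, x51}

For each x ∈ X, list the open sets U ∈ τ with x ∈ U, then check whether U ∩ (A ∖ {x}) ≠ ∅ for every such U.
  x = x50: opens ∋ x are {x50, x52}, {x50, x51, x52}; each meets A ∖ {x50}, so x IS a limit point.
  x = x51: opens ∋ x are {x51, x52}, {x50, x51, x52}; each meets A ∖ {x51}, so x IS a limit point.
  x = x52: open {x52} ∋ x has {x52} ∩ (A ∖ {x52}) = ∅, so x is NOT a limit point.
Collecting: A' = {x50, x51}.


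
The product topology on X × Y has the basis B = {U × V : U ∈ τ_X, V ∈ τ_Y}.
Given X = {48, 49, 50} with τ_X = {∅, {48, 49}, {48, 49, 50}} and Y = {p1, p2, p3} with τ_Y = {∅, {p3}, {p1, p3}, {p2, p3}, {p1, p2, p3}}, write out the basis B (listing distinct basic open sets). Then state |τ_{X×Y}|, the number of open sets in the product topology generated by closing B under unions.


Basis B = {∅ × ∅, {48, 49} × {p3}, {48, 49, 50} × {p3}, {48, 49} × {p1, p3}, {48, 49} × {p2, p3}, {48, 49} × {p1, p2, p3}, {48, 49, 50} × {p1, p3}, {48, 49, 50} × {p2, p3}, {48, 49, 50} × {p1, p2, p3}}; |τ_{X×Y}| = 14.

Enumerate products U × V with U ∈ τ_X, V ∈ τ_Y (deduplicated):
  ∅ × ∅ = {} (∅)
  {48, 49} × {p3} = {(48,p3), (49,p3)}
  {48, 49, 50} × {p3} = {(48,p3), (49,p3), (50,p3)}
  {48, 49} × {p1, p3} = {(48,p1), (48,p3), (49,p1), (49,p3)}
  {48, 49} × {p2, p3} = {(48,p2), (48,p3), (49,p2), (49,p3)}
  {48, 49} × {p1, p2, p3} = {(48,p1), (48,p2), (48,p3), (49,p1), (49,p2), (49,p3)}
  {48, 49, 50} × {p1, p3} = {(48,p1), (48,p3), (49,p1), (49,p3), (50,p1), (50,p3)}
  {48, 49, 50} × {p2, p3} = {(48,p2), (48,p3), (49,p2), (49,p3), (50,p2), (50,p3)}
  {48, 49, 50} × {p1, p2, p3} = {(48,p1), (48,p2), (48,p3), (49,p1), (49,p2), (49,p3), (50,p1), (50,p2), (50,p3)}
These 9 distinct sets form the basis B.
Close under arbitrary unions to get τ_{X×Y}; counting gives |τ_{X×Y}| = 14.


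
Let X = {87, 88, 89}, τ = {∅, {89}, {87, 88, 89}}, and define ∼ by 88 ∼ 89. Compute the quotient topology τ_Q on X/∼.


X/∼ = {[87], [88=89]}; |τ_Q| = 2.

Equivalence classes: [87], [88=89].
Quotient map π: X → X/∼ sends 87 ↦ [87], 88 ↦ [88=89], 89 ↦ [88=89].
For each subset V ⊆ X/∼, compute π^{-1}(V) ⊆ X and check whether π^{-1}(V) ∈ τ. V is open in τ_Q iff π^{-1}(V) ∈ τ.
  V = {}: π^{-1}(V) = ∅ ∈ τ ✓.
  V = {[87]}: π^{-1}(V) = {87} ∉ τ ✗.
  V = {[88=89]}: π^{-1}(V) = {88, 89} ∉ τ ✗.
  V = {[87], [88=89]}: π^{-1}(V) = {87, 88, 89} ∈ τ ✓.
Open sets in the quotient: τ_Q = {{}, {[87], [88=89]}} (2 elements).


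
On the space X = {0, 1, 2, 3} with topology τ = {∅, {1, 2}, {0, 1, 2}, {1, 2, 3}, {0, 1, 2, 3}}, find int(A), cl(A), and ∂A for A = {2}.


int(A) = ∅, cl(A) = {0, 1, 2, 3}, ∂A = {0, 1, 2, 3}.

Closed sets in (X, τ) are complements of opens:
  closed(X, τ) = {∅, {0}, {3}, {0, 3}, {0, 1, 2, 3}}.
int(A) = ⋃ {U ∈ τ : U ⊆ A}. Opens contained in A: ∅.
Taking the union of these: int(A) = ∅.
cl(A) = ⋂ {C closed : A ⊆ C}. Closed sets containing A: {0, 1, 2, 3}.
Intersecting these: cl(A) = {0, 1, 2, 3}.
∂A = cl(A) ∖ int(A) = {0, 1, 2, 3} ∖ ∅ = {0, 1, 2, 3}.


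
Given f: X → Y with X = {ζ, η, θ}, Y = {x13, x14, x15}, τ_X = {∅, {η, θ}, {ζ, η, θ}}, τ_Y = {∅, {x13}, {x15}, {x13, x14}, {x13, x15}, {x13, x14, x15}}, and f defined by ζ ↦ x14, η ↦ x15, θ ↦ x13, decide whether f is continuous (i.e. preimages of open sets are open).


f is NOT continuous.

Compute f^{-1}(U) for each U ∈ τ_Y:
  U = ∅: f^{-1}(U) = ∅ ∈ τ_X ✓.
  U = {x13}: f^{-1}(U) = {θ} ∉ τ_X ✗.
  U = {x15}: f^{-1}(U) = {η} ∉ τ_X ✗.
  U = {x13, x14}: f^{-1}(U) = {ζ, θ} ∉ τ_X ✗.
  U = {x13, x15}: f^{-1}(U) = {η, θ} ∈ τ_X ✓.
  U = {x13, x14, x15}: f^{-1}(U) = {ζ, η, θ} ∈ τ_X ✓.
Found U = {x13} with f^{-1}(U) = {θ} not in τ_X. Therefore f is NOT continuous.


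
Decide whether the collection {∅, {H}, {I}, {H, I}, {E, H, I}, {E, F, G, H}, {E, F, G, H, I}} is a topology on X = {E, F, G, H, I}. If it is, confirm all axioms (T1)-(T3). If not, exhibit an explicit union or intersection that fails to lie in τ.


τ is NOT a topology on X.

Axiom (T1): ∅ ∈ τ? Yes; X ∈ τ? Yes.
Axiom (T2/T3): check pairwise unions and intersections of members of τ.
Counterexample for (T3): {E, H, I} ∩ {E, F, G, H} = {E, H} ∉ τ. Therefore τ is NOT a topology.


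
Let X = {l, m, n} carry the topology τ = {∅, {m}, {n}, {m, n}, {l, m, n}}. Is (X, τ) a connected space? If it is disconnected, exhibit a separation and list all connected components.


(X, τ) is connected.

Find clopen sets (U ∈ τ with X ∖ U ∈ τ):
  U = ∅, X ∖ U = {l, m, n} — both open, so U is clopen.
  U = {l, m, n}, X ∖ U = ∅ — both open, so U is clopen.
Only trivial clopens (∅ and X) exist, so (X, τ) is connected.
Compute connected components by grouping points that agree on all clopens:
  component: {l, m, n}


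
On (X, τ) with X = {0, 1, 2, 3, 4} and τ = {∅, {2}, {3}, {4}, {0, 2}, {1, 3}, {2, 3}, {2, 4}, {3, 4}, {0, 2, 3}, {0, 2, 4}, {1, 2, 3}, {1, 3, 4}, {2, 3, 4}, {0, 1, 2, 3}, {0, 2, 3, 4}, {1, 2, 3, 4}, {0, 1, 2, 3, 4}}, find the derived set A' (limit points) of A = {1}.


A' = ∅

For each x ∈ X, list the open sets U ∈ τ with x ∈ U, then check whether U ∩ (A ∖ {x}) ≠ ∅ for every such U.
  x = 0: open {0, 2} ∋ x has {0, 2} ∩ (A ∖ {0}) = ∅, so x is NOT a limit point.
  x = 1: open {1, 3} ∋ x has {1, 3} ∩ (A ∖ {1}) = ∅, so x is NOT a limit point.
  x = 2: open {2} ∋ x has {2} ∩ (A ∖ {2}) = ∅, so x is NOT a limit point.
  x = 3: open {3} ∋ x has {3} ∩ (A ∖ {3}) = ∅, so x is NOT a limit point.
  x = 4: open {4} ∋ x has {4} ∩ (A ∖ {4}) = ∅, so x is NOT a limit point.
Collecting: A' = ∅.


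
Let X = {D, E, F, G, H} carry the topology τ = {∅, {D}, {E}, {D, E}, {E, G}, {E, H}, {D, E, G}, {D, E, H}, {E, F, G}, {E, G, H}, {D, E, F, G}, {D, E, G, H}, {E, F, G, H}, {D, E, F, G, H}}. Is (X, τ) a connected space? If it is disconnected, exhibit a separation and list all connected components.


(X, τ) is disconnected; components = [{D}, {E, F, G, H}].

Find clopen sets (U ∈ τ with X ∖ U ∈ τ):
  U = ∅, X ∖ U = {D, E, F, G, H} — both open, so U is clopen.
  U = {D}, X ∖ U = {E, F, G, H} — both open, so U is clopen.
  U = {E, F, G, H}, X ∖ U = {D} — both open, so U is clopen.
  U = {D, E, F, G, H}, X ∖ U = ∅ — both open, so U is clopen.
Nontrivial clopen(s) exist: e.g. {D}. So (X, τ) is disconnected.
Compute connected components by grouping points that agree on all clopens:
  component: {D}
  component: {E, F, G, H}


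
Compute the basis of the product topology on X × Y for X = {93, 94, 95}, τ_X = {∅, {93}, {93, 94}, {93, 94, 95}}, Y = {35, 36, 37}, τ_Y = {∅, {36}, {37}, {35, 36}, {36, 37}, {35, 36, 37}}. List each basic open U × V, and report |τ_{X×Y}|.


Basis B = {∅ × ∅, {93} × {36}, {93} × {37}, {93} × {35, 36}, {93} × {36, 37}, {93, 94} × {36}, {93, 94} × {37}, {93} × {35, 36, 37}, {93, 94, 95} × {36}, {93, 94, 95} × {37}, {93, 94} × {35, 36}, {93, 94} × {36, 37}, {93, 94} × {35, 36, 37}, {93, 94, 95} × {35, 36}, {93, 94, 95} × {36, 37}, {93, 94, 95} × {35, 36, 37}}; |τ_{X×Y}| = 40.

Enumerate products U × V with U ∈ τ_X, V ∈ τ_Y (deduplicated):
  ∅ × ∅ = {} (∅)
  {93} × {36} = {(93,36)}
  {93} × {37} = {(93,37)}
  {93} × {35, 36} = {(93,35), (93,36)}
  {93} × {36, 37} = {(93,36), (93,37)}
  {93, 94} × {36} = {(93,36), (94,36)}
  {93, 94} × {37} = {(93,37), (94,37)}
  {93} × {35, 36, 37} = {(93,35), (93,36), (93,37)}
  {93, 94, 95} × {36} = {(93,36), (94,36), (95,36)}
  {93, 94, 95} × {37} = {(93,37), (94,37), (95,37)}
  {93, 94} × {35, 36} = {(93,35), (93,36), (94,35), (94,36)}
  {93, 94} × {36, 37} = {(93,36), (93,37), (94,36), (94,37)}
  {93, 94} × {35, 36, 37} = {(93,35), (93,36), (93,37), (94,35), (94,36), (94,37)}
  {93, 94, 95} × {35, 36} = {(93,35), (93,36), (94,35), (94,36), (95,35), (95,36)}
  {93, 94, 95} × {36, 37} = {(93,36), (93,37), (94,36), (94,37), (95,36), (95,37)}
  {93, 94, 95} × {35, 36, 37} = {(93,35), (93,36), (93,37), (94,35), (94,36), (94,37), (95,35), (95,36), (95,37)}
These 16 distinct sets form the basis B.
Close under arbitrary unions to get τ_{X×Y}; counting gives |τ_{X×Y}| = 40.


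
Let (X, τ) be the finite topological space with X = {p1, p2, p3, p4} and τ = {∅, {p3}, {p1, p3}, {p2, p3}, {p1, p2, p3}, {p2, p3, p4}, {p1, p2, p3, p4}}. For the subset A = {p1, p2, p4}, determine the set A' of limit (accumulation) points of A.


A' = {p4}

For each x ∈ X, list the open sets U ∈ τ with x ∈ U, then check whether U ∩ (A ∖ {x}) ≠ ∅ for every such U.
  x = p1: open {p1, p3} ∋ x has {p1, p3} ∩ (A ∖ {p1}) = ∅, so x is NOT a limit point.
  x = p2: open {p2, p3} ∋ x has {p2, p3} ∩ (A ∖ {p2}) = ∅, so x is NOT a limit point.
  x = p3: open {p3} ∋ x has {p3} ∩ (A ∖ {p3}) = ∅, so x is NOT a limit point.
  x = p4: opens ∋ x are {p2, p3, p4}, {p1, p2, p3, p4}; each meets A ∖ {p4}, so x IS a limit point.
Collecting: A' = {p4}.


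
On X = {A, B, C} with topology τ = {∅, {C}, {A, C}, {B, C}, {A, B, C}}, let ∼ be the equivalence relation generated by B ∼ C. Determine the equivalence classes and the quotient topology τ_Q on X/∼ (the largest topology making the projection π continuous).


X/∼ = {[A], [B=C]}; |τ_Q| = 3.

Equivalence classes: [A], [B=C].
Quotient map π: X → X/∼ sends A ↦ [A], B ↦ [B=C], C ↦ [B=C].
For each subset V ⊆ X/∼, compute π^{-1}(V) ⊆ X and check whether π^{-1}(V) ∈ τ. V is open in τ_Q iff π^{-1}(V) ∈ τ.
  V = {}: π^{-1}(V) = ∅ ∈ τ ✓.
  V = {[A]}: π^{-1}(V) = {A} ∉ τ ✗.
  V = {[B=C]}: π^{-1}(V) = {B, C} ∈ τ ✓.
  V = {[A], [B=C]}: π^{-1}(V) = {A, B, C} ∈ τ ✓.
Open sets in the quotient: τ_Q = {{}, {[B=C]}, {[A], [B=C]}} (3 elements).


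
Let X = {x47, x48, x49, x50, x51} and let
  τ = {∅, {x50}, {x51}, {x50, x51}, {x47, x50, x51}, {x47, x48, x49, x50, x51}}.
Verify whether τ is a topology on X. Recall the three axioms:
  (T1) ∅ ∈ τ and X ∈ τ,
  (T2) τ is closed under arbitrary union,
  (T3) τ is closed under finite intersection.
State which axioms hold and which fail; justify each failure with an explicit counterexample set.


τ IS a topology on X.

Axiom (T1): ∅ ∈ τ? Yes; X ∈ τ? Yes.
Axiom (T2/T3): check pairwise unions and intersections of members of τ.
All pairwise intersections and unions checked — each lies in τ. Therefore τ satisfies (T1), (T2), (T3): it IS a topology on X.


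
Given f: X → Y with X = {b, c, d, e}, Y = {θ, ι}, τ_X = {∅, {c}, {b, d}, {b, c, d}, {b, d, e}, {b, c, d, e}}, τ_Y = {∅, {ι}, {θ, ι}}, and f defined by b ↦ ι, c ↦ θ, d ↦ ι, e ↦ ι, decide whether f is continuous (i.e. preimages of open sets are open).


f IS continuous.

Compute f^{-1}(U) for each U ∈ τ_Y:
  U = ∅: f^{-1}(U) = ∅ ∈ τ_X ✓.
  U = {ι}: f^{-1}(U) = {b, d, e} ∈ τ_X ✓.
  U = {θ, ι}: f^{-1}(U) = {b, c, d, e} ∈ τ_X ✓.
Every preimage lies in τ_X, so f IS continuous.


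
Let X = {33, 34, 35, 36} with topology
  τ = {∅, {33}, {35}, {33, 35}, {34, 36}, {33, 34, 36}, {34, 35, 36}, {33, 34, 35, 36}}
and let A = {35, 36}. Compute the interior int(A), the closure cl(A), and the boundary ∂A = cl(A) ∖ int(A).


int(A) = {35}, cl(A) = {34, 35, 36}, ∂A = {34, 36}.

Closed sets in (X, τ) are complements of opens:
  closed(X, τ) = {∅, {33}, {35}, {33, 35}, {34, 36}, {33, 34, 36}, {34, 35, 36}, {33, 34, 35, 36}}.
int(A) = ⋃ {U ∈ τ : U ⊆ A}. Opens contained in A: ∅, {35}.
Taking the union of these: int(A) = {35}.
cl(A) = ⋂ {C closed : A ⊆ C}. Closed sets containing A: {34, 35, 36}, {33, 34, 35, 36}.
Intersecting these: cl(A) = {34, 35, 36}.
∂A = cl(A) ∖ int(A) = {34, 35, 36} ∖ {35} = {34, 36}.


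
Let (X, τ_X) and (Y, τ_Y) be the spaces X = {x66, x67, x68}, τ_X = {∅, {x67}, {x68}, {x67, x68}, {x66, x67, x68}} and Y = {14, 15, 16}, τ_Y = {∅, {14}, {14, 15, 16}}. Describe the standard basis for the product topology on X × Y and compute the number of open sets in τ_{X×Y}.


Basis B = {∅ × ∅, {x67} × {14}, {x68} × {14}, {x67, x68} × {14}, {x66, x67, x68} × {14}, {x67} × {14, 15, 16}, {x68} × {14, 15, 16}, {x67, x68} × {14, 15, 16}, {x66, x67, x68} × {14, 15, 16}}; |τ_{X×Y}| = 14.

Enumerate products U × V with U ∈ τ_X, V ∈ τ_Y (deduplicated):
  ∅ × ∅ = {} (∅)
  {x67} × {14} = {(x67,14)}
  {x68} × {14} = {(x68,14)}
  {x67, x68} × {14} = {(x67,14), (x68,14)}
  {x66, x67, x68} × {14} = {(x66,14), (x67,14), (x68,14)}
  {x67} × {14, 15, 16} = {(x67,14), (x67,15), (x67,16)}
  {x68} × {14, 15, 16} = {(x68,14), (x68,15), (x68,16)}
  {x67, x68} × {14, 15, 16} = {(x67,14), (x67,15), (x67,16), (x68,14), (x68,15), (x68,16)}
  {x66, x67, x68} × {14, 15, 16} = {(x66,14), (x66,15), (x66,16), (x67,14), (x67,15), (x67,16), (x68,14), (x68,15), (x68,16)}
These 9 distinct sets form the basis B.
Close under arbitrary unions to get τ_{X×Y}; counting gives |τ_{X×Y}| = 14.


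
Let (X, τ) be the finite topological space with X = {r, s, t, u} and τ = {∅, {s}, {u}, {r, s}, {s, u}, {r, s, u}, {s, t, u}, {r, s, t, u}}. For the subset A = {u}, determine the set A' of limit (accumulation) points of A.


A' = {t}

For each x ∈ X, list the open sets U ∈ τ with x ∈ U, then check whether U ∩ (A ∖ {x}) ≠ ∅ for every such U.
  x = r: open {r, s} ∋ x has {r, s} ∩ (A ∖ {r}) = ∅, so x is NOT a limit point.
  x = s: open {s} ∋ x has {s} ∩ (A ∖ {s}) = ∅, so x is NOT a limit point.
  x = t: opens ∋ x are {s, t, u}, {r, s, t, u}; each meets A ∖ {t}, so x IS a limit point.
  x = u: open {u} ∋ x has {u} ∩ (A ∖ {u}) = ∅, so x is NOT a limit point.
Collecting: A' = {t}.


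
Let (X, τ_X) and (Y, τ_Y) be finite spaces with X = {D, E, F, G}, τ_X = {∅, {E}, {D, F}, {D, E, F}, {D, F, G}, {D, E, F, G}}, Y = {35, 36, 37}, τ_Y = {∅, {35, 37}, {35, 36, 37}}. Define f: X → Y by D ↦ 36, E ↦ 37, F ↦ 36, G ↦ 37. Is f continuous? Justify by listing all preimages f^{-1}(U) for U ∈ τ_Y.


f is NOT continuous.

Compute f^{-1}(U) for each U ∈ τ_Y:
  U = ∅: f^{-1}(U) = ∅ ∈ τ_X ✓.
  U = {35, 37}: f^{-1}(U) = {E, G} ∉ τ_X ✗.
  U = {35, 36, 37}: f^{-1}(U) = {D, E, F, G} ∈ τ_X ✓.
Found U = {35, 37} with f^{-1}(U) = {E, G} not in τ_X. Therefore f is NOT continuous.


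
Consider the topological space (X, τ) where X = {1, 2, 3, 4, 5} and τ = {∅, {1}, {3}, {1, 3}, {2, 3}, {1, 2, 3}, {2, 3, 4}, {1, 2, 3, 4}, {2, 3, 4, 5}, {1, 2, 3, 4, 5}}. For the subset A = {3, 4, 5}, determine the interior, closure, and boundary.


int(A) = {3}, cl(A) = {2, 3, 4, 5}, ∂A = {2, 4, 5}.

Closed sets in (X, τ) are complements of opens:
  closed(X, τ) = {∅, {1}, {5}, {1, 5}, {4, 5}, {1, 4, 5}, {2, 4, 5}, {1, 2, 4, 5}, {2, 3, 4, 5}, {1, 2, 3, 4, 5}}.
int(A) = ⋃ {U ∈ τ : U ⊆ A}. Opens contained in A: ∅, {3}.
Taking the union of these: int(A) = {3}.
cl(A) = ⋂ {C closed : A ⊆ C}. Closed sets containing A: {2, 3, 4, 5}, {1, 2, 3, 4, 5}.
Intersecting these: cl(A) = {2, 3, 4, 5}.
∂A = cl(A) ∖ int(A) = {2, 3, 4, 5} ∖ {3} = {2, 4, 5}.


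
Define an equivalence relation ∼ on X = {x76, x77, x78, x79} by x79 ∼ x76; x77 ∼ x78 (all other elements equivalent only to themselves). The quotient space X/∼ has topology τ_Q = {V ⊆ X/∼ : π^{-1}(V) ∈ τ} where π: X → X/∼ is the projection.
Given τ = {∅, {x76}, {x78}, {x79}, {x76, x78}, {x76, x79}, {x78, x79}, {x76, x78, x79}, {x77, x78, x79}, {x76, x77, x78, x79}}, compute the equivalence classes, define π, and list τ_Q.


X/∼ = {[x76=x79], [x77=x78]}; |τ_Q| = 3.

Equivalence classes: [x76=x79], [x77=x78].
Quotient map π: X → X/∼ sends x76 ↦ [x76=x79], x77 ↦ [x77=x78], x78 ↦ [x77=x78], x79 ↦ [x76=x79].
For each subset V ⊆ X/∼, compute π^{-1}(V) ⊆ X and check whether π^{-1}(V) ∈ τ. V is open in τ_Q iff π^{-1}(V) ∈ τ.
  V = {}: π^{-1}(V) = ∅ ∈ τ ✓.
  V = {[x76=x79]}: π^{-1}(V) = {x76, x79} ∈ τ ✓.
  V = {[x77=x78]}: π^{-1}(V) = {x77, x78} ∉ τ ✗.
  V = {[x76=x79], [x77=x78]}: π^{-1}(V) = {x76, x77, x78, x79} ∈ τ ✓.
Open sets in the quotient: τ_Q = {{}, {[x76=x79]}, {[x76=x79], [x77=x78]}} (3 elements).


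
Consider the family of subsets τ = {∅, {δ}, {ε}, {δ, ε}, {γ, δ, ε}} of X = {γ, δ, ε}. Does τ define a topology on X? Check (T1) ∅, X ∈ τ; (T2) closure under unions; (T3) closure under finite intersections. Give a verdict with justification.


τ IS a topology on X.

Axiom (T1): ∅ ∈ τ? Yes; X ∈ τ? Yes.
Axiom (T2/T3): check pairwise unions and intersections of members of τ.
All pairwise intersections and unions checked — each lies in τ. Therefore τ satisfies (T1), (T2), (T3): it IS a topology on X.


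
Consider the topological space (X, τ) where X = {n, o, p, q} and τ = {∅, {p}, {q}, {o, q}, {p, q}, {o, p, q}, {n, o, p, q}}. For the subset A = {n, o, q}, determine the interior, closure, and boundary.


int(A) = {o, q}, cl(A) = {n, o, q}, ∂A = {n}.

Closed sets in (X, τ) are complements of opens:
  closed(X, τ) = {∅, {n}, {n, o}, {n, p}, {n, o, p}, {n, o, q}, {n, o, p, q}}.
int(A) = ⋃ {U ∈ τ : U ⊆ A}. Opens contained in A: ∅, {q}, {o, q}.
Taking the union of these: int(A) = {o, q}.
cl(A) = ⋂ {C closed : A ⊆ C}. Closed sets containing A: {n, o, q}, {n, o, p, q}.
Intersecting these: cl(A) = {n, o, q}.
∂A = cl(A) ∖ int(A) = {n, o, q} ∖ {o, q} = {n}.


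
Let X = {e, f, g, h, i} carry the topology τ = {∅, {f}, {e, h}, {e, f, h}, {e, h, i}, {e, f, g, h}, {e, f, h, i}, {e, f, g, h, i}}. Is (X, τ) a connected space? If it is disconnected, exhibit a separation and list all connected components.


(X, τ) is connected.

Find clopen sets (U ∈ τ with X ∖ U ∈ τ):
  U = ∅, X ∖ U = {e, f, g, h, i} — both open, so U is clopen.
  U = {e, f, g, h, i}, X ∖ U = ∅ — both open, so U is clopen.
Only trivial clopens (∅ and X) exist, so (X, τ) is connected.
Compute connected components by grouping points that agree on all clopens:
  component: {e, f, g, h, i}


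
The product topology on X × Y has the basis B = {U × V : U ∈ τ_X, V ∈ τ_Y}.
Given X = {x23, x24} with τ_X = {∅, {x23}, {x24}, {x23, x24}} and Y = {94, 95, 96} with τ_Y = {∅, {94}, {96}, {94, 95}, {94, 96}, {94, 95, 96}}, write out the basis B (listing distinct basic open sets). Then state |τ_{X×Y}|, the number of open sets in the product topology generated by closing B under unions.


Basis B = {∅ × ∅, {x23} × {94}, {x23} × {96}, {x24} × {94}, {x24} × {96}, {x23} × {94, 95}, {x23} × {94, 96}, {x23, x24} × {94}, {x23, x24} × {96}, {x24} × {94, 95}, {x24} × {94, 96}, {x23} × {94, 95, 96}, {x24} × {94, 95, 96}, {x23, x24} × {94, 95}, {x23, x24} × {94, 96}, {x23, x24} × {94, 95, 96}}; |τ_{X×Y}| = 36.

Enumerate products U × V with U ∈ τ_X, V ∈ τ_Y (deduplicated):
  ∅ × ∅ = {} (∅)
  {x23} × {94} = {(x23,94)}
  {x23} × {96} = {(x23,96)}
  {x24} × {94} = {(x24,94)}
  {x24} × {96} = {(x24,96)}
  {x23} × {94, 95} = {(x23,94), (x23,95)}
  {x23} × {94, 96} = {(x23,94), (x23,96)}
  {x23, x24} × {94} = {(x23,94), (x24,94)}
  {x23, x24} × {96} = {(x23,96), (x24,96)}
  {x24} × {94, 95} = {(x24,94), (x24,95)}
  {x24} × {94, 96} = {(x24,94), (x24,96)}
  {x23} × {94, 95, 96} = {(x23,94), (x23,95), (x23,96)}
  {x24} × {94, 95, 96} = {(x24,94), (x24,95), (x24,96)}
  {x23, x24} × {94, 95} = {(x23,94), (x23,95), (x24,94), (x24,95)}
  {x23, x24} × {94, 96} = {(x23,94), (x23,96), (x24,94), (x24,96)}
  {x23, x24} × {94, 95, 96} = {(x23,94), (x23,95), (x23,96), (x24,94), (x24,95), (x24,96)}
These 16 distinct sets form the basis B.
Close under arbitrary unions to get τ_{X×Y}; counting gives |τ_{X×Y}| = 36.


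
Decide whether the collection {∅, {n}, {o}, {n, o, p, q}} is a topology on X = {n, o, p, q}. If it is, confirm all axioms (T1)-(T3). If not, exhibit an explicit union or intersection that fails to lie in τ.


τ is NOT a topology on X.

Axiom (T1): ∅ ∈ τ? Yes; X ∈ τ? Yes.
Axiom (T2/T3): check pairwise unions and intersections of members of τ.
Counterexample for (T2): {n} ∪ {o} = {n, o} ∉ τ. Therefore τ is NOT a topology.


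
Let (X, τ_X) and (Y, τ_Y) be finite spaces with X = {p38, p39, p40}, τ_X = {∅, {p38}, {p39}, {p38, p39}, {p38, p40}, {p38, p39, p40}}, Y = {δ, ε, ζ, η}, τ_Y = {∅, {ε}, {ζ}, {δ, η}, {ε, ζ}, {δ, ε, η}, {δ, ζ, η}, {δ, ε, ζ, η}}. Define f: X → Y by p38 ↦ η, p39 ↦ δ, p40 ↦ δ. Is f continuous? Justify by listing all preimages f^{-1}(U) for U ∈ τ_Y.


f IS continuous.

Compute f^{-1}(U) for each U ∈ τ_Y:
  U = ∅: f^{-1}(U) = ∅ ∈ τ_X ✓.
  U = {ε}: f^{-1}(U) = ∅ ∈ τ_X ✓.
  U = {ζ}: f^{-1}(U) = ∅ ∈ τ_X ✓.
  U = {δ, η}: f^{-1}(U) = {p38, p39, p40} ∈ τ_X ✓.
  U = {ε, ζ}: f^{-1}(U) = ∅ ∈ τ_X ✓.
  U = {δ, ε, η}: f^{-1}(U) = {p38, p39, p40} ∈ τ_X ✓.
  U = {δ, ζ, η}: f^{-1}(U) = {p38, p39, p40} ∈ τ_X ✓.
  U = {δ, ε, ζ, η}: f^{-1}(U) = {p38, p39, p40} ∈ τ_X ✓.
Every preimage lies in τ_X, so f IS continuous.


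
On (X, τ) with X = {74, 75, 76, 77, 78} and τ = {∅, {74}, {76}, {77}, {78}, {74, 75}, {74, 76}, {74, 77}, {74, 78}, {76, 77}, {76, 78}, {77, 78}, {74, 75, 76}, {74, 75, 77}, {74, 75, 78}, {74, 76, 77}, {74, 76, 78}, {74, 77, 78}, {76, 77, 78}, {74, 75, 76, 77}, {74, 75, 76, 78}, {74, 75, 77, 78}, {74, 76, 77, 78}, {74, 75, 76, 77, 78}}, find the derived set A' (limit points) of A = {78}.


A' = ∅

For each x ∈ X, list the open sets U ∈ τ with x ∈ U, then check whether U ∩ (A ∖ {x}) ≠ ∅ for every such U.
  x = 74: open {74} ∋ x has {74} ∩ (A ∖ {74}) = ∅, so x is NOT a limit point.
  x = 75: open {74, 75} ∋ x has {74, 75} ∩ (A ∖ {75}) = ∅, so x is NOT a limit point.
  x = 76: open {76} ∋ x has {76} ∩ (A ∖ {76}) = ∅, so x is NOT a limit point.
  x = 77: open {77} ∋ x has {77} ∩ (A ∖ {77}) = ∅, so x is NOT a limit point.
  x = 78: open {78} ∋ x has {78} ∩ (A ∖ {78}) = ∅, so x is NOT a limit point.
Collecting: A' = ∅.


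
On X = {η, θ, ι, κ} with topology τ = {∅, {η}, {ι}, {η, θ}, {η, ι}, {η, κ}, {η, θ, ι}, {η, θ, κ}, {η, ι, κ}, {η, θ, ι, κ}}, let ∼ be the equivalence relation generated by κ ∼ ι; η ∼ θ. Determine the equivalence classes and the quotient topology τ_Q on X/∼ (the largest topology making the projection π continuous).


X/∼ = {[η=θ], [ι=κ]}; |τ_Q| = 3.

Equivalence classes: [η=θ], [ι=κ].
Quotient map π: X → X/∼ sends η ↦ [η=θ], θ ↦ [η=θ], ι ↦ [ι=κ], κ ↦ [ι=κ].
For each subset V ⊆ X/∼, compute π^{-1}(V) ⊆ X and check whether π^{-1}(V) ∈ τ. V is open in τ_Q iff π^{-1}(V) ∈ τ.
  V = {}: π^{-1}(V) = ∅ ∈ τ ✓.
  V = {[η=θ]}: π^{-1}(V) = {η, θ} ∈ τ ✓.
  V = {[ι=κ]}: π^{-1}(V) = {ι, κ} ∉ τ ✗.
  V = {[η=θ], [ι=κ]}: π^{-1}(V) = {η, θ, ι, κ} ∈ τ ✓.
Open sets in the quotient: τ_Q = {{}, {[η=θ]}, {[η=θ], [ι=κ]}} (3 elements).


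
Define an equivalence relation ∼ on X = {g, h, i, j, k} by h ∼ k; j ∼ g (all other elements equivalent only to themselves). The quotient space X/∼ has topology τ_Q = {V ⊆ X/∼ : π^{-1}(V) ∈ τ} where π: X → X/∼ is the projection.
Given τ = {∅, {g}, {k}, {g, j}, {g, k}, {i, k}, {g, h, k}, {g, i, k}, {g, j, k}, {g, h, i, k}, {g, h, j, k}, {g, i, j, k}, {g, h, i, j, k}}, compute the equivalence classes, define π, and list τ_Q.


X/∼ = {[g=j], [h=k], [i]}; |τ_Q| = 4.

Equivalence classes: [g=j], [h=k], [i].
Quotient map π: X → X/∼ sends g ↦ [g=j], h ↦ [h=k], i ↦ [i], j ↦ [g=j], k ↦ [h=k].
For each subset V ⊆ X/∼, compute π^{-1}(V) ⊆ X and check whether π^{-1}(V) ∈ τ. V is open in τ_Q iff π^{-1}(V) ∈ τ.
  V = {}: π^{-1}(V) = ∅ ∈ τ ✓.
  V = {[g=j]}: π^{-1}(V) = {g, j} ∈ τ ✓.
  V = {[h=k]}: π^{-1}(V) = {h, k} ∉ τ ✗.
  V = {[g=j], [h=k]}: π^{-1}(V) = {g, h, j, k} ∈ τ ✓.
  V = {[i]}: π^{-1}(V) = {i} ∉ τ ✗.
  V = {[g=j], [i]}: π^{-1}(V) = {g, i, j} ∉ τ ✗.
  V = {[h=k], [i]}: π^{-1}(V) = {h, i, k} ∉ τ ✗.
  V = {[g=j], [h=k], [i]}: π^{-1}(V) = {g, h, i, j, k} ∈ τ ✓.
Open sets in the quotient: τ_Q = {{}, {[g=j]}, {[g=j], [h=k]}, {[g=j], [h=k], [i]}} (4 elements).


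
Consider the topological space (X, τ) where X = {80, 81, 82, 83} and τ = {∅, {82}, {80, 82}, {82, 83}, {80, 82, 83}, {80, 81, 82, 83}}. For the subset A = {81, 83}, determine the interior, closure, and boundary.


int(A) = ∅, cl(A) = {81, 83}, ∂A = {81, 83}.

Closed sets in (X, τ) are complements of opens:
  closed(X, τ) = {∅, {81}, {80, 81}, {81, 83}, {80, 81, 83}, {80, 81, 82, 83}}.
int(A) = ⋃ {U ∈ τ : U ⊆ A}. Opens contained in A: ∅.
Taking the union of these: int(A) = ∅.
cl(A) = ⋂ {C closed : A ⊆ C}. Closed sets containing A: {81, 83}, {80, 81, 83}, {80, 81, 82, 83}.
Intersecting these: cl(A) = {81, 83}.
∂A = cl(A) ∖ int(A) = {81, 83} ∖ ∅ = {81, 83}.


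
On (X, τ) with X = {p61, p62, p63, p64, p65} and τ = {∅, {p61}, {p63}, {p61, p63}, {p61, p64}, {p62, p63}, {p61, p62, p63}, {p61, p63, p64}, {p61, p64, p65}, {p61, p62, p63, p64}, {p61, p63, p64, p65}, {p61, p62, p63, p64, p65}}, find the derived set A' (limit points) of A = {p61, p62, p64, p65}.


A' = {p64, p65}

For each x ∈ X, list the open sets U ∈ τ with x ∈ U, then check whether U ∩ (A ∖ {x}) ≠ ∅ for every such U.
  x = p61: open {p61} ∋ x has {p61} ∩ (A ∖ {p61}) = ∅, so x is NOT a limit point.
  x = p62: open {p62, p63} ∋ x has {p62, p63} ∩ (A ∖ {p62}) = ∅, so x is NOT a limit point.
  x = p63: open {p63} ∋ x has {p63} ∩ (A ∖ {p63}) = ∅, so x is NOT a limit point.
  x = p64: opens ∋ x are {p61, p64}, {p61, p63, p64}, {p61, p64, p65}, {p61, p62, p63, p64}, {p61, p63, p64, p65}, {p61, p62, p63, p64, p65}; each meets A ∖ {p64}, so x IS a limit point.
  x = p65: opens ∋ x are {p61, p64, p65}, {p61, p63, p64, p65}, {p61, p62, p63, p64, p65}; each meets A ∖ {p65}, so x IS a limit point.
Collecting: A' = {p64, p65}.


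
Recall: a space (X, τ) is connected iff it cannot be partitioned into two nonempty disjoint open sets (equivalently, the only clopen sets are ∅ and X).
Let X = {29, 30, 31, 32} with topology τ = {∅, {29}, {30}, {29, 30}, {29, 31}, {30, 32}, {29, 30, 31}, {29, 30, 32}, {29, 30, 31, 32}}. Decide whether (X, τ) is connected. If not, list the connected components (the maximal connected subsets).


(X, τ) is disconnected; components = [{29, 31}, {30, 32}].

Find clopen sets (U ∈ τ with X ∖ U ∈ τ):
  U = ∅, X ∖ U = {29, 30, 31, 32} — both open, so U is clopen.
  U = {29, 31}, X ∖ U = {30, 32} — both open, so U is clopen.
  U = {30, 32}, X ∖ U = {29, 31} — both open, so U is clopen.
  U = {29, 30, 31, 32}, X ∖ U = ∅ — both open, so U is clopen.
Nontrivial clopen(s) exist: e.g. {30, 32}. So (X, τ) is disconnected.
Compute connected components by grouping points that agree on all clopens:
  component: {29, 31}
  component: {30, 32}


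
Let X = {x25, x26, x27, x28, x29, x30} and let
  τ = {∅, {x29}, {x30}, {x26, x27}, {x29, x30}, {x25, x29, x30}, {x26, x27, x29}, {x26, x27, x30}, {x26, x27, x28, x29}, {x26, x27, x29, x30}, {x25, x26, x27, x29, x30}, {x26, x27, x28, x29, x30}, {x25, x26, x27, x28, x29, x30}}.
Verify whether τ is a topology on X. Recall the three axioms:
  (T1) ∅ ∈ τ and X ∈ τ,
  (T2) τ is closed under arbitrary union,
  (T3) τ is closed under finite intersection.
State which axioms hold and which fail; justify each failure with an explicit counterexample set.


τ IS a topology on X.

Axiom (T1): ∅ ∈ τ? Yes; X ∈ τ? Yes.
Axiom (T2/T3): check pairwise unions and intersections of members of τ.
All pairwise intersections and unions checked — each lies in τ. Therefore τ satisfies (T1), (T2), (T3): it IS a topology on X.


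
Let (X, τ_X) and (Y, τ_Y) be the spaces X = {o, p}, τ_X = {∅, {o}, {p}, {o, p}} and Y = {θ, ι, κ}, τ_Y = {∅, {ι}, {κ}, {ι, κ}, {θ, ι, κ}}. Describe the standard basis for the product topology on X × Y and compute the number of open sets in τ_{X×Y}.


Basis B = {∅ × ∅, {o} × {ι}, {o} × {κ}, {p} × {ι}, {p} × {κ}, {o} × {ι, κ}, {o, p} × {ι}, {o, p} × {κ}, {p} × {ι, κ}, {o} × {θ, ι, κ}, {p} × {θ, ι, κ}, {o, p} × {ι, κ}, {o, p} × {θ, ι, κ}}; |τ_{X×Y}| = 25.

Enumerate products U × V with U ∈ τ_X, V ∈ τ_Y (deduplicated):
  ∅ × ∅ = {} (∅)
  {o} × {ι} = {(o,ι)}
  {o} × {κ} = {(o,κ)}
  {p} × {ι} = {(p,ι)}
  {p} × {κ} = {(p,κ)}
  {o} × {ι, κ} = {(o,ι), (o,κ)}
  {o, p} × {ι} = {(o,ι), (p,ι)}
  {o, p} × {κ} = {(o,κ), (p,κ)}
  {p} × {ι, κ} = {(p,ι), (p,κ)}
  {o} × {θ, ι, κ} = {(o,θ), (o,ι), (o,κ)}
  {p} × {θ, ι, κ} = {(p,θ), (p,ι), (p,κ)}
  {o, p} × {ι, κ} = {(o,ι), (o,κ), (p,ι), (p,κ)}
  {o, p} × {θ, ι, κ} = {(o,θ), (o,ι), (o,κ), (p,θ), (p,ι), (p,κ)}
These 13 distinct sets form the basis B.
Close under arbitrary unions to get τ_{X×Y}; counting gives |τ_{X×Y}| = 25.


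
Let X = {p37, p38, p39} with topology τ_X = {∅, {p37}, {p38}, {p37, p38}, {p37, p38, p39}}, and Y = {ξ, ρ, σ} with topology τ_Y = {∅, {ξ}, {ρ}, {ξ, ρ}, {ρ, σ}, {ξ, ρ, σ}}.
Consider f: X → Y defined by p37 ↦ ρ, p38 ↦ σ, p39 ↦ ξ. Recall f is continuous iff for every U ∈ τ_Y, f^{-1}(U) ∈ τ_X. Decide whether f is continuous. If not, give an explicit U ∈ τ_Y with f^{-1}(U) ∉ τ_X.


f is NOT continuous.

Compute f^{-1}(U) for each U ∈ τ_Y:
  U = ∅: f^{-1}(U) = ∅ ∈ τ_X ✓.
  U = {ξ}: f^{-1}(U) = {p39} ∉ τ_X ✗.
  U = {ρ}: f^{-1}(U) = {p37} ∈ τ_X ✓.
  U = {ξ, ρ}: f^{-1}(U) = {p37, p39} ∉ τ_X ✗.
  U = {ρ, σ}: f^{-1}(U) = {p37, p38} ∈ τ_X ✓.
  U = {ξ, ρ, σ}: f^{-1}(U) = {p37, p38, p39} ∈ τ_X ✓.
Found U = {ξ} with f^{-1}(U) = {p39} not in τ_X. Therefore f is NOT continuous.


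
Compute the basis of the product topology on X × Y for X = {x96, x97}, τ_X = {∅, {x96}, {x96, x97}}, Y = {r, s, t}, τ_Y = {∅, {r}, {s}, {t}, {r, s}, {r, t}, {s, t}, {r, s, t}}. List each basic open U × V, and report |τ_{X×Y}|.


Basis B = {∅ × ∅, {x96} × {r}, {x96} × {s}, {x96} × {t}, {x96} × {r, s}, {x96} × {r, t}, {x96, x97} × {r}, {x96} × {s, t}, {x96, x97} × {s}, {x96, x97} × {t}, {x96} × {r, s, t}, {x96, x97} × {r, s}, {x96, x97} × {r, t}, {x96, x97} × {s, t}, {x96, x97} × {r, s, t}}; |τ_{X×Y}| = 27.

Enumerate products U × V with U ∈ τ_X, V ∈ τ_Y (deduplicated):
  ∅ × ∅ = {} (∅)
  {x96} × {r} = {(x96,r)}
  {x96} × {s} = {(x96,s)}
  {x96} × {t} = {(x96,t)}
  {x96} × {r, s} = {(x96,r), (x96,s)}
  {x96} × {r, t} = {(x96,r), (x96,t)}
  {x96, x97} × {r} = {(x96,r), (x97,r)}
  {x96} × {s, t} = {(x96,s), (x96,t)}
  {x96, x97} × {s} = {(x96,s), (x97,s)}
  {x96, x97} × {t} = {(x96,t), (x97,t)}
  {x96} × {r, s, t} = {(x96,r), (x96,s), (x96,t)}
  {x96, x97} × {r, s} = {(x96,r), (x96,s), (x97,r), (x97,s)}
  {x96, x97} × {r, t} = {(x96,r), (x96,t), (x97,r), (x97,t)}
  {x96, x97} × {s, t} = {(x96,s), (x96,t), (x97,s), (x97,t)}
  {x96, x97} × {r, s, t} = {(x96,r), (x96,s), (x96,t), (x97,r), (x97,s), (x97,t)}
These 15 distinct sets form the basis B.
Close under arbitrary unions to get τ_{X×Y}; counting gives |τ_{X×Y}| = 27.


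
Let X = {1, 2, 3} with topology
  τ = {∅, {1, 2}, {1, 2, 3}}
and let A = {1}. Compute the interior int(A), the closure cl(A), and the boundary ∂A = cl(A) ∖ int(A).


int(A) = ∅, cl(A) = {1, 2, 3}, ∂A = {1, 2, 3}.

Closed sets in (X, τ) are complements of opens:
  closed(X, τ) = {∅, {3}, {1, 2, 3}}.
int(A) = ⋃ {U ∈ τ : U ⊆ A}. Opens contained in A: ∅.
Taking the union of these: int(A) = ∅.
cl(A) = ⋂ {C closed : A ⊆ C}. Closed sets containing A: {1, 2, 3}.
Intersecting these: cl(A) = {1, 2, 3}.
∂A = cl(A) ∖ int(A) = {1, 2, 3} ∖ ∅ = {1, 2, 3}.


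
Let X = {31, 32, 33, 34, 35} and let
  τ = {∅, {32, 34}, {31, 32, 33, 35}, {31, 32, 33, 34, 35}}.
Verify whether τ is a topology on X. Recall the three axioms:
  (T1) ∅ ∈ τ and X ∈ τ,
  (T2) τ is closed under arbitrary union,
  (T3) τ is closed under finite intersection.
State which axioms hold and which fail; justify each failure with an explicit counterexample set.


τ is NOT a topology on X.

Axiom (T1): ∅ ∈ τ? Yes; X ∈ τ? Yes.
Axiom (T2/T3): check pairwise unions and intersections of members of τ.
Counterexample for (T3): {32, 34} ∩ {31, 32, 33, 35} = {32} ∉ τ. Therefore τ is NOT a topology.
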